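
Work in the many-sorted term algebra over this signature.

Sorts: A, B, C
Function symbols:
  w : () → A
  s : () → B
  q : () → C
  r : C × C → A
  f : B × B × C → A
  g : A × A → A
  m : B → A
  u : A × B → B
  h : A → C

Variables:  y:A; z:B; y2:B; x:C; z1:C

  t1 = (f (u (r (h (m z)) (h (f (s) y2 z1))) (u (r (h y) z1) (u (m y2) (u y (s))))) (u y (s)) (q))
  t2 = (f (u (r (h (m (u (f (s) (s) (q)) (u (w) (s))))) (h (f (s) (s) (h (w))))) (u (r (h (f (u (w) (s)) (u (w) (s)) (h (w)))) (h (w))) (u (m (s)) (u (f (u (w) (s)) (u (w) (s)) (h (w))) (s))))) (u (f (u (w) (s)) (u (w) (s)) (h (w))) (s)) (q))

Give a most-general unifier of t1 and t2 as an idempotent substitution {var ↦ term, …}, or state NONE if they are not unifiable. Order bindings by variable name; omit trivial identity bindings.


{y ↦ (f (u (w) (s)) (u (w) (s)) (h (w))), y2 ↦ (s), z ↦ (u (f (s) (s) (q)) (u (w) (s))), z1 ↦ (h (w))}


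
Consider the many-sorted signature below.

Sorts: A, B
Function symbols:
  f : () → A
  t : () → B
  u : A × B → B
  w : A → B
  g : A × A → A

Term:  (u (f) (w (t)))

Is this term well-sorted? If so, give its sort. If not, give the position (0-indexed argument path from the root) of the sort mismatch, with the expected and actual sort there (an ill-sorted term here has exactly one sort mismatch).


  (f) : A
    (t) : B
  (w (t)) : ✗ arg 0 at [1, 0] has sort B, expected A

ill-sorted at position [1, 0]: expected A, got B


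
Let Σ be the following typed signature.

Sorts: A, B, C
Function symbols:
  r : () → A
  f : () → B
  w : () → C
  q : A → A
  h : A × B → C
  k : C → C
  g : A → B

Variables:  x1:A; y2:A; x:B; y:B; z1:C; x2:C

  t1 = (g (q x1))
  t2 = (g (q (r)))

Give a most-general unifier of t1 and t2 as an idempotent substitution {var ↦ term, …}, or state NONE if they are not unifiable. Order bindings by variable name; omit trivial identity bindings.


{x1 ↦ (r)}


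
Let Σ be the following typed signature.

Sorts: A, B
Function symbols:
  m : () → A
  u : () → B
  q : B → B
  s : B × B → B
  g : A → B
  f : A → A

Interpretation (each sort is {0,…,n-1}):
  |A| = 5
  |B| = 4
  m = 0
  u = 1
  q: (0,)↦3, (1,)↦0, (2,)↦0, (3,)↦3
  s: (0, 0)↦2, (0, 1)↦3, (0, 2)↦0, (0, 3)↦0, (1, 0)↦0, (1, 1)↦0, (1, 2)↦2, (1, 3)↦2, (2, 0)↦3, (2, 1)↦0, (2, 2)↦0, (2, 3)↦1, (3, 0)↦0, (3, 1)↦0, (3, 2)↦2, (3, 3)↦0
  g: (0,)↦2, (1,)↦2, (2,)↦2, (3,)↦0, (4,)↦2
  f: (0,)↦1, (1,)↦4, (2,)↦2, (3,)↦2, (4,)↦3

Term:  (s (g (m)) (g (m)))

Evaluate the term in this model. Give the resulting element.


value = 0

  m = 0
  (g (m)) = g(0,) = 2
  m = 0
  (g (m)) = g(0,) = 2
  (s (g (m)) (g (m))) = s(2, 2) = 0


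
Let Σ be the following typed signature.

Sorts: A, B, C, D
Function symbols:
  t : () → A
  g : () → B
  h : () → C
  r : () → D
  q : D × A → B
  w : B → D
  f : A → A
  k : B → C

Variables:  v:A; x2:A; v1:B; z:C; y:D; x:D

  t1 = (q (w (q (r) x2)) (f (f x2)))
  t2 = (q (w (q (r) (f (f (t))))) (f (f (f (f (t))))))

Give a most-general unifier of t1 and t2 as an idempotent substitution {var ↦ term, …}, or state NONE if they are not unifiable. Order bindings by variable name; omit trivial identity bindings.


{x2 ↦ (f (f (t)))}


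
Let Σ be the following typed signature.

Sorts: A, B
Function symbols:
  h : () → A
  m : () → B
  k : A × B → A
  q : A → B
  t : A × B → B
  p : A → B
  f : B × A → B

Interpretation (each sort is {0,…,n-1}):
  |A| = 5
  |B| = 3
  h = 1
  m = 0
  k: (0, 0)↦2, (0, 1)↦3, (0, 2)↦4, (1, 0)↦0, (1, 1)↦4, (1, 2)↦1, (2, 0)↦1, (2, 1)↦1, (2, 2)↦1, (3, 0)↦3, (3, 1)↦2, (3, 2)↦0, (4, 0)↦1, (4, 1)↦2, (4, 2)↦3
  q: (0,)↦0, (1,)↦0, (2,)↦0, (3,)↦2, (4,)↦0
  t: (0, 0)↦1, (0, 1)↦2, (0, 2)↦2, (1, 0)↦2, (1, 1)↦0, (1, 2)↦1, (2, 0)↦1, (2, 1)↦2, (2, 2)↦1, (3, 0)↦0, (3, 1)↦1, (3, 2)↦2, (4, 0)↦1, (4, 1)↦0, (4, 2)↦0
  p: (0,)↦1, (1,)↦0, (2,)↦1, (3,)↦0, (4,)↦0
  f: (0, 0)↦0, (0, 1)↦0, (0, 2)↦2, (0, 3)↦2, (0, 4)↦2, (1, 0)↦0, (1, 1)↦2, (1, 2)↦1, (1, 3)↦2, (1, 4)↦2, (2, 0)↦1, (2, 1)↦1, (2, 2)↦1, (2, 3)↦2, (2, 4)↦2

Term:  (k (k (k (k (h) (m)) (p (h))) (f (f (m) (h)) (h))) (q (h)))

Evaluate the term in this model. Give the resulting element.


  h = 1
  m = 0
  (k (h) (m)) = k(1, 0) = 0
  h = 1
  (p (h)) = p(1,) = 0
  (k (k (h) (m)) (p (h))) = k(0, 0) = 2
  m = 0
  h = 1
  (f (m) (h)) = f(0, 1) = 0
  h = 1
  (f (f (m) (h)) (h)) = f(0, 1) = 0
  (k (k (k (h) (m)) (p (h))) (f (f (m) (h)) (h))) = k(2, 0) = 1
  h = 1
  (q (h)) = q(1,) = 0
  (k (k (k (k (h) (m)) (p (h))) (f (f (m) (h)) (h))) (q (h))) = k(1, 0) = 0

value = 0


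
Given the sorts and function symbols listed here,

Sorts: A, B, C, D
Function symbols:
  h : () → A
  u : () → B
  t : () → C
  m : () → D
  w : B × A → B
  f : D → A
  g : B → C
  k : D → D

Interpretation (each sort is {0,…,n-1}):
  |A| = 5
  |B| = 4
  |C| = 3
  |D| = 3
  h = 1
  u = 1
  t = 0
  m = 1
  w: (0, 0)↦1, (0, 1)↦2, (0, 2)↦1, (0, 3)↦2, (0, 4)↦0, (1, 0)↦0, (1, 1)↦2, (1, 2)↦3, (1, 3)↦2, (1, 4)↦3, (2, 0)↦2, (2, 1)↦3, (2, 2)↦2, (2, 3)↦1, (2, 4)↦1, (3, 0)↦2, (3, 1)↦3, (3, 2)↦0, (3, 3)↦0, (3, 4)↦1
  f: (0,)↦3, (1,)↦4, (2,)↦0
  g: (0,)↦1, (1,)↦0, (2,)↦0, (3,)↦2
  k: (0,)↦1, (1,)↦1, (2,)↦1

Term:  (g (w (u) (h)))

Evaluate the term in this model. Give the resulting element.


  u = 1
  h = 1
  (w (u) (h)) = w(1, 1) = 2
  (g (w (u) (h))) = g(2,) = 0

value = 0


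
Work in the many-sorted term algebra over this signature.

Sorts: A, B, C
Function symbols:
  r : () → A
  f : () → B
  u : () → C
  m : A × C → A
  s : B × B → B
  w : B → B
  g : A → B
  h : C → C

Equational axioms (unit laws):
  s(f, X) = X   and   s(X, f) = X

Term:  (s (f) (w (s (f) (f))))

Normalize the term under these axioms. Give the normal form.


normal form = (w (f))

1. (s (f) (w (s (f) (f))))  →  (w (s (f) (f)))
2. (w (s (f) (f)))  →  (w (f))


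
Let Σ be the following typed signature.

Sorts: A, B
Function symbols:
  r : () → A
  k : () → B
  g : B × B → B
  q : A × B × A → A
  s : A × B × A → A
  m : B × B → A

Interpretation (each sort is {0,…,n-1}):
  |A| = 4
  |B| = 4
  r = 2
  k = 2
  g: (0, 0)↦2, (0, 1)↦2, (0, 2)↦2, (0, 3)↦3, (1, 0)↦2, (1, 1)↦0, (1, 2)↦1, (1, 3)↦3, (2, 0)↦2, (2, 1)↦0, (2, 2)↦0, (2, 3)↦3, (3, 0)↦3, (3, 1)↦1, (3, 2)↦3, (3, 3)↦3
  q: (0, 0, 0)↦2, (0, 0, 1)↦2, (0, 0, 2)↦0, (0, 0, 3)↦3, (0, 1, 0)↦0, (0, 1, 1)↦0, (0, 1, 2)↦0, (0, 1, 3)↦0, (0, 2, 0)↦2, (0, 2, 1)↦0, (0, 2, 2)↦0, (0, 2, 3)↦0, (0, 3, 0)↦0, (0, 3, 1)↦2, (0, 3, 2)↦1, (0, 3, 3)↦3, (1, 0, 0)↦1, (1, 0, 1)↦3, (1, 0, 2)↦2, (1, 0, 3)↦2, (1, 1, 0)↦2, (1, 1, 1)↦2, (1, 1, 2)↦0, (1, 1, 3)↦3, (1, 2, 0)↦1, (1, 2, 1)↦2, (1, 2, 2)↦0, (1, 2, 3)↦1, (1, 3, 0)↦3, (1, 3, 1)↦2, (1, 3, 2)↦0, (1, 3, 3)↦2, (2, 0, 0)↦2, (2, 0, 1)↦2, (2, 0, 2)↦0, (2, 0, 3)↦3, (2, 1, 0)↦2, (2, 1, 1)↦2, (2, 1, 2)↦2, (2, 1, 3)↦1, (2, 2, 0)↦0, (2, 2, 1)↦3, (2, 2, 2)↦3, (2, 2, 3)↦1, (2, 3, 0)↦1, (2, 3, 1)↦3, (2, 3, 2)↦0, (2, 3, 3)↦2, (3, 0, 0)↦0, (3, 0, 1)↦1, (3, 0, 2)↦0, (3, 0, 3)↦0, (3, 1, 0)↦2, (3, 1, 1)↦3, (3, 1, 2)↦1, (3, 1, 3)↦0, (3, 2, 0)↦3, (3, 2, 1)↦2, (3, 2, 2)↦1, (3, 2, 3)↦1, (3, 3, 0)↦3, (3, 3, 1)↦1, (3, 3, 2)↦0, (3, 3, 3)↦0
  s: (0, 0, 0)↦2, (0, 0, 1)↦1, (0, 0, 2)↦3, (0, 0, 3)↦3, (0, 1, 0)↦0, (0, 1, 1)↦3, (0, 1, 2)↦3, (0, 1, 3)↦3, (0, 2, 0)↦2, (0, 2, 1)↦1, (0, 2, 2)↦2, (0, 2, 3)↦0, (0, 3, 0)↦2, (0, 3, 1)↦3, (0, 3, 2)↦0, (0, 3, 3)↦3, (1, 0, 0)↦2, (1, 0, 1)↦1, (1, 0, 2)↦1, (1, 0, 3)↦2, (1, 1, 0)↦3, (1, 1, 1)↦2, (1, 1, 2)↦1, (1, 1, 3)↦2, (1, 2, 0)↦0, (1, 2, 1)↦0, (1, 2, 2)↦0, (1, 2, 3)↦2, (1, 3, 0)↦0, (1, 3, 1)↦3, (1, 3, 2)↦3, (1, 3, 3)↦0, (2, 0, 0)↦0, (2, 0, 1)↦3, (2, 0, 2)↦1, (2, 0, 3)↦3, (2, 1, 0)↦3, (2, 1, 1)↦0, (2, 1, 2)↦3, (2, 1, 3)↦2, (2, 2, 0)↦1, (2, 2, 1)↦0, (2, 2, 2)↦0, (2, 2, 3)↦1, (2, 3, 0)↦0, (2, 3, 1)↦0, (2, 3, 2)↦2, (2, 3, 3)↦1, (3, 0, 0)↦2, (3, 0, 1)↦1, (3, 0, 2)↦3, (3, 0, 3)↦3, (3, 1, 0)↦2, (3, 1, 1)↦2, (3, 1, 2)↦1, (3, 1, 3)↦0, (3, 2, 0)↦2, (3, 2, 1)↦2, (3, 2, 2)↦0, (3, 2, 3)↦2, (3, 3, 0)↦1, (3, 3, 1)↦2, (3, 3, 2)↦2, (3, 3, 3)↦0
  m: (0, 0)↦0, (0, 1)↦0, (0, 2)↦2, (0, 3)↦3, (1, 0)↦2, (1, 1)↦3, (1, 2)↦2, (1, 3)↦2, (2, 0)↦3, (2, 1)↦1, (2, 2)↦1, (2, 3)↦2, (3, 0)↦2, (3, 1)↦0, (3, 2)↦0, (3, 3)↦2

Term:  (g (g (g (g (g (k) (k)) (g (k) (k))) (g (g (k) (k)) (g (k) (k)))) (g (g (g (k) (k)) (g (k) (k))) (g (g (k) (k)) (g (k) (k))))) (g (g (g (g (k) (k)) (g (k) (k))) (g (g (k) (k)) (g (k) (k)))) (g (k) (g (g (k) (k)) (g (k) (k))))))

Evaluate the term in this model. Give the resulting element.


  k = 2
  k = 2
  (g (k) (k)) = g(2, 2) = 0
  k = 2
  k = 2
  (g (k) (k)) = g(2, 2) = 0
  (g (g (k) (k)) (g (k) (k))) = g(0, 0) = 2
  k = 2
  k = 2
  (g (k) (k)) = g(2, 2) = 0
  k = 2
  k = 2
  (g (k) (k)) = g(2, 2) = 0
  (g (g (k) (k)) (g (k) (k))) = g(0, 0) = 2
  (g (g (g (k) (k)) (g (k) (k))) (g (g (k) (k)) (g (k) (k)))) = g(2, 2) = 0
  k = 2
  k = 2
  (g (k) (k)) = g(2, 2) = 0
  k = 2
  k = 2
  (g (k) (k)) = g(2, 2) = 0
  (g (g (k) (k)) (g (k) (k))) = g(0, 0) = 2
  k = 2
  k = 2
  (g (k) (k)) = g(2, 2) = 0
  k = 2
  k = 2
  (g (k) (k)) = g(2, 2) = 0
  (g (g (k) (k)) (g (k) (k))) = g(0, 0) = 2
  (g (g (g (k) (k)) (g (k) (k))) (g (g (k) (k)) (g (k) (k)))) = g(2, 2) = 0
  (g (g (g (g (k) (k)) (g (k) (k))) (g (g (k) (k)) (g (k) (k)))) (g (g (g (k) (k)) (g (k) (k))) (g (g (k) (k)) (g (k) (k))))) = g(0, 0) = 2
  k = 2
  k = 2
  (g (k) (k)) = g(2, 2) = 0
  k = 2
  k = 2
  (g (k) (k)) = g(2, 2) = 0
  (g (g (k) (k)) (g (k) (k))) = g(0, 0) = 2
  k = 2
  k = 2
  (g (k) (k)) = g(2, 2) = 0
  k = 2
  k = 2
  (g (k) (k)) = g(2, 2) = 0
  (g (g (k) (k)) (g (k) (k))) = g(0, 0) = 2
  (g (g (g (k) (k)) (g (k) (k))) (g (g (k) (k)) (g (k) (k)))) = g(2, 2) = 0
  k = 2
  k = 2
  k = 2
  (g (k) (k)) = g(2, 2) = 0
  k = 2
  k = 2
  (g (k) (k)) = g(2, 2) = 0
  (g (g (k) (k)) (g (k) (k))) = g(0, 0) = 2
  (g (k) (g (g (k) (k)) (g (k) (k)))) = g(2, 2) = 0
  (g (g (g (g (k) (k)) (g (k) (k))) (g (g (k) (k)) (g (k) (k)))) (g (k) (g (g (k) (k)) (g (k) (k))))) = g(0, 0) = 2
  (g (g (g (g (g (k) (k)) (g (k) (k))) (g (g (k) (k)) (g (k) (k)))) (g (g (g (k) (k)) (g (k) (k))) (g (g (k) (k)) (g (k) (k))))) (g (g (g (g (k) (k)) (g (k) (k))) (g (g (k) (k)) (g (k) (k)))) (g (k) (g (g (k) (k)) (g (k) (k)))))) = g(2, 2) = 0

value = 0


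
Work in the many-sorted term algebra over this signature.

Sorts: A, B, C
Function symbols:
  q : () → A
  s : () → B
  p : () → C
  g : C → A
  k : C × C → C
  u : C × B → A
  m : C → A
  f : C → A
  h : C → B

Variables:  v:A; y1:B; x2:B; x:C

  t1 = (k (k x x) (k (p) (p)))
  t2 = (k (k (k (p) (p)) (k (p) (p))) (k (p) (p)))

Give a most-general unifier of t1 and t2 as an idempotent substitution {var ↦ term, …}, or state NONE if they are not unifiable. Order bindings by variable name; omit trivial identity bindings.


{x ↦ (k (p) (p))}


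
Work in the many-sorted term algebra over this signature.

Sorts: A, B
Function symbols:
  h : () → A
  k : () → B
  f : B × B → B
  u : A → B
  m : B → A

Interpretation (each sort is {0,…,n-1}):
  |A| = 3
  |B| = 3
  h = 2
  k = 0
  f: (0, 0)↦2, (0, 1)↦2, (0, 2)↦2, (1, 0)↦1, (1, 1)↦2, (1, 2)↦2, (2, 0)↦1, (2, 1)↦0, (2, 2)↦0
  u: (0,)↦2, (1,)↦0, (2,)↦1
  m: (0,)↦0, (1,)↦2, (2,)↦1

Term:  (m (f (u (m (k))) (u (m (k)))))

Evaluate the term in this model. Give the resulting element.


  k = 0
  (m (k)) = m(0,) = 0
  (u (m (k))) = u(0,) = 2
  k = 0
  (m (k)) = m(0,) = 0
  (u (m (k))) = u(0,) = 2
  (f (u (m (k))) (u (m (k)))) = f(2, 2) = 0
  (m (f (u (m (k))) (u (m (k))))) = m(0,) = 0

value = 0


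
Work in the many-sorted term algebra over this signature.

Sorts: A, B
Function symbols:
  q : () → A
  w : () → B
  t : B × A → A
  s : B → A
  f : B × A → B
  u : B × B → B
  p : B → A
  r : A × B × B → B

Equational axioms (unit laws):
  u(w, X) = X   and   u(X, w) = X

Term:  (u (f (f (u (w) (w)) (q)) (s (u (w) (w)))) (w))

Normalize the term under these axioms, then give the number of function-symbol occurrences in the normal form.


1. (u (f (f (u (w) (w)) (q)) (s (u (w) (w)))) (w))  →  (f (f (u (w) (w)) (q)) (s (u (w) (w))))
2. (f (f (u (w) (w)) (q)) (s (u (w) (w))))  →  (f (f (w) (q)) (s (u (w) (w))))
3. (f (f (w) (q)) (s (u (w) (w))))  →  (f (f (w) (q)) (s (w)))
normal form: (f (f (w) (q)) (s (w)))

size = 6


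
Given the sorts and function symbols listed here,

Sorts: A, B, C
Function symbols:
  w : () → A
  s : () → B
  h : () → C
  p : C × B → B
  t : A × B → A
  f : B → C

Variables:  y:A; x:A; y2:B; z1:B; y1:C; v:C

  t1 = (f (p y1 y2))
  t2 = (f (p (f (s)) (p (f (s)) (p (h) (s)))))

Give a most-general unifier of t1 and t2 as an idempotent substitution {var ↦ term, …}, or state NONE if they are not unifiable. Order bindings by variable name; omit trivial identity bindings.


{y1 ↦ (f (s)), y2 ↦ (p (f (s)) (p (h) (s)))}


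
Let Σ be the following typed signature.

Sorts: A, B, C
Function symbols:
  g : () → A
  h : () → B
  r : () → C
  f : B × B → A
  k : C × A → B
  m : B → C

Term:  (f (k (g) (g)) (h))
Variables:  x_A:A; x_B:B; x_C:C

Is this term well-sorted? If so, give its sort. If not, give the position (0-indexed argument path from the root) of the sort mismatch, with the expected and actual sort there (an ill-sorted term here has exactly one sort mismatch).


ill-sorted at position [0, 0]: expected C, got A

    (g) : A
    (g) : A
  (k (g) (g)) : ✗ arg 0 at [0, 0] has sort A, expected C
  (h) : B


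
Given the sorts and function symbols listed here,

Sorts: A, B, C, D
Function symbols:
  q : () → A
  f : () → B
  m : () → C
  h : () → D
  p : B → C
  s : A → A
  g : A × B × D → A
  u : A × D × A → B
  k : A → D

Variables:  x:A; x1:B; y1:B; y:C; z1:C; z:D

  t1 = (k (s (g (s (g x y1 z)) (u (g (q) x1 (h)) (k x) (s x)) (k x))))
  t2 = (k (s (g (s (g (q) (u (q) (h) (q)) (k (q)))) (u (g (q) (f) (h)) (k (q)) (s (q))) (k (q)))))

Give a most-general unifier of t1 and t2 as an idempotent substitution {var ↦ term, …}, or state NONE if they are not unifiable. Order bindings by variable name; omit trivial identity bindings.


{x ↦ (q), x1 ↦ (f), y1 ↦ (u (q) (h) (q)), z ↦ (k (q))}


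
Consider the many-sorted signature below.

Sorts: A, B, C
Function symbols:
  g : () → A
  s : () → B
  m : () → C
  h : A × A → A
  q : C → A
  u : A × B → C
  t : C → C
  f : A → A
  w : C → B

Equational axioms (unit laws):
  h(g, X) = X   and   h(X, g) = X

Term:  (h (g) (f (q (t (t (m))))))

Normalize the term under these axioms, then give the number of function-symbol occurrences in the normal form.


size = 5

1. (h (g) (f (q (t (t (m))))))  →  (f (q (t (t (m)))))
normal form: (f (q (t (t (m)))))


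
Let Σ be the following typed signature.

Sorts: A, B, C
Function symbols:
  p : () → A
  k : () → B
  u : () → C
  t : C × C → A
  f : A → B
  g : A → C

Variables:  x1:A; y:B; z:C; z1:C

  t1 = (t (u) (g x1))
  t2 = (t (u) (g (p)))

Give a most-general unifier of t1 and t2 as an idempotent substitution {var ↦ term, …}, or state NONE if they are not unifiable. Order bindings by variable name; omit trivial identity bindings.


{x1 ↦ (p)}


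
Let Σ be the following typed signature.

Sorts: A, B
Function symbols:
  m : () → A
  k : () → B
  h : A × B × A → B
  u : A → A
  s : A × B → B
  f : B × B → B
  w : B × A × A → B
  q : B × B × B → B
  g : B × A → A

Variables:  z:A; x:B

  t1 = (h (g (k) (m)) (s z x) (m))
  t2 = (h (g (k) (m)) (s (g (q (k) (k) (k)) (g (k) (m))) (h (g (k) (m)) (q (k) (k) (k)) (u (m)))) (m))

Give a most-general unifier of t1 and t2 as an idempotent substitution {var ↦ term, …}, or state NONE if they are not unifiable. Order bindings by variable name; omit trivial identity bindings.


{x ↦ (h (g (k) (m)) (q (k) (k) (k)) (u (m))), z ↦ (g (q (k) (k) (k)) (g (k) (m)))}


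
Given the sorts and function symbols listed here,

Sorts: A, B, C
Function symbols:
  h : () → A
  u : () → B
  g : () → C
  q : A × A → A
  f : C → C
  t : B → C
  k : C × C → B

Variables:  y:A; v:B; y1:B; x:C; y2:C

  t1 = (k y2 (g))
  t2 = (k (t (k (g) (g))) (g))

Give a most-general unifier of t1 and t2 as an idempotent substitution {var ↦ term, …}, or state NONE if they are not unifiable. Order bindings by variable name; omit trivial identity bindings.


{y2 ↦ (t (k (g) (g)))}


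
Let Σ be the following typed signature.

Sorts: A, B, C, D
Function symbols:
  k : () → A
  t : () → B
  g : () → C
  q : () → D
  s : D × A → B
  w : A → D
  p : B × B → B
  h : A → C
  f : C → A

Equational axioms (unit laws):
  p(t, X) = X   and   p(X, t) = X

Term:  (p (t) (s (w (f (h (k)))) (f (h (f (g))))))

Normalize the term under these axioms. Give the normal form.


normal form = (s (w (f (h (k)))) (f (h (f (g)))))

1. (p (t) (s (w (f (h (k)))) (f (h (f (g))))))  →  (s (w (f (h (k)))) (f (h (f (g)))))


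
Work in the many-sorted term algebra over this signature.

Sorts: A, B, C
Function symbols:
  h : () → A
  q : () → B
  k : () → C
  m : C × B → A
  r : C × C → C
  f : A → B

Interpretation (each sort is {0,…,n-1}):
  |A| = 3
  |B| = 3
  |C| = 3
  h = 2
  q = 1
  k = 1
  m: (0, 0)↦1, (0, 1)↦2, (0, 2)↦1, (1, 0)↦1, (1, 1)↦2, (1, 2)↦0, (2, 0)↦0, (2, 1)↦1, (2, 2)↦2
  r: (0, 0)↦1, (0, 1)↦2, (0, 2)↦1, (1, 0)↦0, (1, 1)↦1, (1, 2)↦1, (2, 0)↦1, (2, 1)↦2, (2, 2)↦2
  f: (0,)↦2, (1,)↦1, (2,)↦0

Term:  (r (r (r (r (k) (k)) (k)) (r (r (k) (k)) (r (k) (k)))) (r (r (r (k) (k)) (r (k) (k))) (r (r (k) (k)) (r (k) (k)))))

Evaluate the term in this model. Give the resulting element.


  k = 1
  k = 1
  (r (k) (k)) = r(1, 1) = 1
  k = 1
  (r (r (k) (k)) (k)) = r(1, 1) = 1
  k = 1
  k = 1
  (r (k) (k)) = r(1, 1) = 1
  k = 1
  k = 1
  (r (k) (k)) = r(1, 1) = 1
  (r (r (k) (k)) (r (k) (k))) = r(1, 1) = 1
  (r (r (r (k) (k)) (k)) (r (r (k) (k)) (r (k) (k)))) = r(1, 1) = 1
  k = 1
  k = 1
  (r (k) (k)) = r(1, 1) = 1
  k = 1
  k = 1
  (r (k) (k)) = r(1, 1) = 1
  (r (r (k) (k)) (r (k) (k))) = r(1, 1) = 1
  k = 1
  k = 1
  (r (k) (k)) = r(1, 1) = 1
  k = 1
  k = 1
  (r (k) (k)) = r(1, 1) = 1
  (r (r (k) (k)) (r (k) (k))) = r(1, 1) = 1
  (r (r (r (k) (k)) (r (k) (k))) (r (r (k) (k)) (r (k) (k)))) = r(1, 1) = 1
  (r (r (r (r (k) (k)) (k)) (r (r (k) (k)) (r (k) (k)))) (r (r (r (k) (k)) (r (k) (k))) (r (r (k) (k)) (r (k) (k))))) = r(1, 1) = 1

value = 1


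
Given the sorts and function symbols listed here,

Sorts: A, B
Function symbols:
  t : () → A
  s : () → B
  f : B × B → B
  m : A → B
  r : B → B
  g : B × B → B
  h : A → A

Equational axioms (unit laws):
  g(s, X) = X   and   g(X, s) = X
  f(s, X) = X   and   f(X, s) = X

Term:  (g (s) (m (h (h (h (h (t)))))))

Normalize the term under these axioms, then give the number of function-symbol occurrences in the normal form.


size = 6

1. (g (s) (m (h (h (h (h (t)))))))  →  (m (h (h (h (h (t))))))
normal form: (m (h (h (h (h (t))))))


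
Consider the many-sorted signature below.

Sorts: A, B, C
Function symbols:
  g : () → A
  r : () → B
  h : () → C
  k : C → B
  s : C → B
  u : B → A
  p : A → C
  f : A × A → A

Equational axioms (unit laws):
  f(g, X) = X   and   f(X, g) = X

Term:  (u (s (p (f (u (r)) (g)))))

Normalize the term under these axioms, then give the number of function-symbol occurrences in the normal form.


1. (u (s (p (f (u (r)) (g)))))  →  (u (s (p (u (r)))))
normal form: (u (s (p (u (r)))))

size = 5


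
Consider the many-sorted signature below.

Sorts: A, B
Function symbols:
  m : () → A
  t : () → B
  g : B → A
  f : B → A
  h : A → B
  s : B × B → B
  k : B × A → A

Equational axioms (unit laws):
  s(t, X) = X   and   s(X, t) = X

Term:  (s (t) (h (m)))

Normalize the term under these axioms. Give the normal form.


1. (s (t) (h (m)))  →  (h (m))

normal form = (h (m))


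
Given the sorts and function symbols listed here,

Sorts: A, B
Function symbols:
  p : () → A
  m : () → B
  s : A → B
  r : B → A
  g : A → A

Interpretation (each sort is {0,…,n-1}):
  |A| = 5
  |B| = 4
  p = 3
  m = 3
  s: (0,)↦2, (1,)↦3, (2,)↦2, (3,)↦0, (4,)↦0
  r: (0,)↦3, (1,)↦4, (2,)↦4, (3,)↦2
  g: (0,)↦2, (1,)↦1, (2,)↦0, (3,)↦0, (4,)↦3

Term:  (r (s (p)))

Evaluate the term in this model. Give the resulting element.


  p = 3
  (s (p)) = s(3,) = 0
  (r (s (p))) = r(0,) = 3

value = 3


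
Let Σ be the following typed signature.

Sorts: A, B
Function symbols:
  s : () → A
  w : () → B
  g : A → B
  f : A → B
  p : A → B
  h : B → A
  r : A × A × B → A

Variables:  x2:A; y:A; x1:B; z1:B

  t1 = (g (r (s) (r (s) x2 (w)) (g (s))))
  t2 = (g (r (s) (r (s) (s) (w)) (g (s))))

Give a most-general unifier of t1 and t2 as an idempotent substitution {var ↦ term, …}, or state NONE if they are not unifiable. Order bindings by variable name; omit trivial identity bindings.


{x2 ↦ (s)}


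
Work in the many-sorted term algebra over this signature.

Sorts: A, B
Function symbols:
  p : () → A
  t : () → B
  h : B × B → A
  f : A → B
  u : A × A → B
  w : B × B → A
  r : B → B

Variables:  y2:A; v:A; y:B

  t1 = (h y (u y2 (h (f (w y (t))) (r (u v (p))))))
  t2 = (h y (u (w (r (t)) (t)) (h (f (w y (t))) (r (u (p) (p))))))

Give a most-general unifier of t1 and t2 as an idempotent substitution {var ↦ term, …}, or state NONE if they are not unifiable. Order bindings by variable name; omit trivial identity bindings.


{v ↦ (p), y2 ↦ (w (r (t)) (t))}


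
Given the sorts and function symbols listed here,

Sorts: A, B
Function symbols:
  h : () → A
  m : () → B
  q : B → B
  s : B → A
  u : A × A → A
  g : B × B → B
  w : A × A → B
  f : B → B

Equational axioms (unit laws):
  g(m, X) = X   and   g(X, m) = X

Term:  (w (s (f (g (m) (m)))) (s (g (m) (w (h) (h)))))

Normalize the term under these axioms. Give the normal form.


1. (w (s (f (g (m) (m)))) (s (g (m) (w (h) (h)))))  →  (w (s (f (m))) (s (g (m) (w (h) (h)))))
2. (w (s (f (m))) (s (g (m) (w (h) (h)))))  →  (w (s (f (m))) (s (w (h) (h))))

normal form = (w (s (f (m))) (s (w (h) (h))))


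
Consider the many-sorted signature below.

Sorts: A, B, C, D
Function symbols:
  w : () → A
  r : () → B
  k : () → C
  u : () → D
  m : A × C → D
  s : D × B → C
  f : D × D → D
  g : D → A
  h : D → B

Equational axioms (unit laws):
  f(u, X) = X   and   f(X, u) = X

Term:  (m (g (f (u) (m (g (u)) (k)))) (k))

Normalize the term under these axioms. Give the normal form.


1. (m (g (f (u) (m (g (u)) (k)))) (k))  →  (m (g (m (g (u)) (k))) (k))

normal form = (m (g (m (g (u)) (k))) (k))


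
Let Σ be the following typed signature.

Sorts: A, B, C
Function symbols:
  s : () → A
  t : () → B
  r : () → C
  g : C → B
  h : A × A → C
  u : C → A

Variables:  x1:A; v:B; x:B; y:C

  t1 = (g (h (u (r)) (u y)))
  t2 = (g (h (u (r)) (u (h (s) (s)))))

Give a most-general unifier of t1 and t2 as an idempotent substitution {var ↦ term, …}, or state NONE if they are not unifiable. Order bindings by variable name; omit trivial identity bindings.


{y ↦ (h (s) (s))}


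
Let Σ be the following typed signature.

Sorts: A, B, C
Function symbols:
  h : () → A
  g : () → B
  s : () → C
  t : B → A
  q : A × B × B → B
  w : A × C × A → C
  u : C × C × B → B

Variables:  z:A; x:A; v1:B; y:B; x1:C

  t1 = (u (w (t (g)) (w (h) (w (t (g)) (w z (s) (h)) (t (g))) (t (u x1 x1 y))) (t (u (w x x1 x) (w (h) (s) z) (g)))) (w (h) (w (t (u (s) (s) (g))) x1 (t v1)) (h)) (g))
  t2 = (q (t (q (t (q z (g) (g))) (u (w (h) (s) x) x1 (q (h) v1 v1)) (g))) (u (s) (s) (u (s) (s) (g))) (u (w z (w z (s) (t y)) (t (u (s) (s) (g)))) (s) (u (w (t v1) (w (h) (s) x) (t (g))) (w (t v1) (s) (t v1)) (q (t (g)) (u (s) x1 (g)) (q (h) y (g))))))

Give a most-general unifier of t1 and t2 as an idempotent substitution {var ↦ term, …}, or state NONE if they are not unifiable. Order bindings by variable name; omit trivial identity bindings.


NONE (not unifiable)

head clash or occurs-check failure — not unifiable


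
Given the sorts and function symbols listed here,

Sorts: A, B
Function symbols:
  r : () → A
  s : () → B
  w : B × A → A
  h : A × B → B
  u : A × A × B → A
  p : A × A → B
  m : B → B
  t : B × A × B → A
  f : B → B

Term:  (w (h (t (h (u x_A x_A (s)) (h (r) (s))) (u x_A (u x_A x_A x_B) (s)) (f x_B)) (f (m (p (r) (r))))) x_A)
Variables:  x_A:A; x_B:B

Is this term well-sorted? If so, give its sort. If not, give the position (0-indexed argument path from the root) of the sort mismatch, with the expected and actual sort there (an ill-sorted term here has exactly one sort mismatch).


          x_A : A
          x_A : A
          (s) : B
        (u x_A x_A (s)) : A
          (r) : A
          (s) : B
        (h (r) (s)) : B
      (h (u x_A x_A (s)) (h (r) (s))) : B
        x_A : A
          x_A : A
          x_A : A
          x_B : B
        (u x_A x_A x_B) : A
        (s) : B
      (u x_A (u x_A x_A x_B) (s)) : A
        x_B : B
      (f x_B) : B
    (t (h (u x_A x_A (s)) (h (r) (s))) (u x_A (u x_A x_A x_B) (s)) (f x_B)) : A
          (r) : A
          (r) : A
        (p (r) (r)) : B
      (m (p (r) (r))) : B
    (f (m (p (r) (r)))) : B
  (h (t (h (u x_A x_A (s)) (h (r) (s))) (u x_A (u x_A x_A x_B) (s)) (f x_B)) (f (m (p (r) (r))))) : B
  x_A : A
(w (h (t (h (u x_A x_A (s)) (h (r) (s))) (u x_A (u x_A x_A x_B) (s)) (f x_B)) (f (m (p (r) (r))))) x_A) : A

well-sorted; sort = A


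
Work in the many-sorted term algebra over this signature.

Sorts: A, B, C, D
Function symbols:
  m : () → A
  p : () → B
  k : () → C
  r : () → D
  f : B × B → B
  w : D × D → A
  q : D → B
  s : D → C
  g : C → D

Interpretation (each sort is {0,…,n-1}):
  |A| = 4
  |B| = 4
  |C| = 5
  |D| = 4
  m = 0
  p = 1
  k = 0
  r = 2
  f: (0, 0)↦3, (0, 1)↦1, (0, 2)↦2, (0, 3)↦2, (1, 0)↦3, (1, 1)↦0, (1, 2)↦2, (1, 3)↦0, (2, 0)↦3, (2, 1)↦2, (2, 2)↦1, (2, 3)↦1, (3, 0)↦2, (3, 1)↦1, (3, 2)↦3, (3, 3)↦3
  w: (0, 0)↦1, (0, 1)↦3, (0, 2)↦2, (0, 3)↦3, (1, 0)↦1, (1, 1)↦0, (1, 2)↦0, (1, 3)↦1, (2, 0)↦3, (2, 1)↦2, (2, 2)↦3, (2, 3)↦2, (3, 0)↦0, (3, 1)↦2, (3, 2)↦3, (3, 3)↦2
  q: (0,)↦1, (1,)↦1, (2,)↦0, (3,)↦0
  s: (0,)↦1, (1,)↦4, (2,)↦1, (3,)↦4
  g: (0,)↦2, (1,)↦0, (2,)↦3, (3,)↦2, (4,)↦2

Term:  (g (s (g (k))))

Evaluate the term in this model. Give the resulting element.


value = 0

  k = 0
  (g (k)) = g(0,) = 2
  (s (g (k))) = s(2,) = 1
  (g (s (g (k)))) = g(1,) = 0


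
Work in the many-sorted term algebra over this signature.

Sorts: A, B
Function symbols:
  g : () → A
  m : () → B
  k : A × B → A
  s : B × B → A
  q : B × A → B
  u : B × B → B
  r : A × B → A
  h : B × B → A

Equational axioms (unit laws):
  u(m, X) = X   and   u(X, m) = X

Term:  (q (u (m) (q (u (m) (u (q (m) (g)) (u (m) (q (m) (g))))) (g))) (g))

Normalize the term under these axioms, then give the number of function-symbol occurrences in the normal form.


size = 11

1. (q (u (m) (q (u (m) (u (q (m) (g)) (u (m) (q (m) (g))))) (g))) (g))  →  (q (q (u (m) (u (q (m) (g)) (u (m) (q (m) (g))))) (g)) (g))
2. (q (q (u (m) (u (q (m) (g)) (u (m) (q (m) (g))))) (g)) (g))  →  (q (q (u (q (m) (g)) (u (m) (q (m) (g)))) (g)) (g))
3. (q (q (u (q (m) (g)) (u (m) (q (m) (g)))) (g)) (g))  →  (q (q (u (q (m) (g)) (q (m) (g))) (g)) (g))
normal form: (q (q (u (q (m) (g)) (q (m) (g))) (g)) (g))


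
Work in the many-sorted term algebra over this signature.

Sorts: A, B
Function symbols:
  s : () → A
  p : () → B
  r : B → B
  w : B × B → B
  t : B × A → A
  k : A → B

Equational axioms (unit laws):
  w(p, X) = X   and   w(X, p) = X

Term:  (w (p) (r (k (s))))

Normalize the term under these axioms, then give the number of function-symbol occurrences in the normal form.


size = 3

1. (w (p) (r (k (s))))  →  (r (k (s)))
normal form: (r (k (s)))


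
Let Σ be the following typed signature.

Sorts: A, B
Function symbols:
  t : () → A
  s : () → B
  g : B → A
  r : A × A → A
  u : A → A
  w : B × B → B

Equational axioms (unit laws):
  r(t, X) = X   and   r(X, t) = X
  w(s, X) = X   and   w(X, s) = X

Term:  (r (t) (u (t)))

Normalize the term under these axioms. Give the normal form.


normal form = (u (t))

1. (r (t) (u (t)))  →  (u (t))


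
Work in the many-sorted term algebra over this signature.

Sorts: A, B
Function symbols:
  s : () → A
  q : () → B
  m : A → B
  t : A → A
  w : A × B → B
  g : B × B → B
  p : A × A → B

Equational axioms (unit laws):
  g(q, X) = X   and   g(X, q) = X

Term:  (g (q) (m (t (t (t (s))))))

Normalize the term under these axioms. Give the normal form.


normal form = (m (t (t (t (s)))))

1. (g (q) (m (t (t (t (s))))))  →  (m (t (t (t (s)))))


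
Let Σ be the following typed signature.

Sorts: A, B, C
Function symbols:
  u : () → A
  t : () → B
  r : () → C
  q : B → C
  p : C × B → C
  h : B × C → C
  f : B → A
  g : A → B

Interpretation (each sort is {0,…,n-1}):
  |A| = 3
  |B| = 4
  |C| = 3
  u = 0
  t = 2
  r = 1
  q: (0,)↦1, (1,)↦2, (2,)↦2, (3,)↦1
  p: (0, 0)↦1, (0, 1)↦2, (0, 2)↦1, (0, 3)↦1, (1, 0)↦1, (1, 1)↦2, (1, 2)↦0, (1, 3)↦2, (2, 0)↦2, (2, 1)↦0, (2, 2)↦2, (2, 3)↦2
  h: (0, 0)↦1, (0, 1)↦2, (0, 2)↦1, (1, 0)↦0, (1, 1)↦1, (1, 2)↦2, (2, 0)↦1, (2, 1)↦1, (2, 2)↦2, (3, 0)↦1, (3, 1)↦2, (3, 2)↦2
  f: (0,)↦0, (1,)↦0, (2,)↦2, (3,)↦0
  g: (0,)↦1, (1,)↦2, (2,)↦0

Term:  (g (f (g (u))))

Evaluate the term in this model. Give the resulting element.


value = 1

  u = 0
  (g (u)) = g(0,) = 1
  (f (g (u))) = f(1,) = 0
  (g (f (g (u)))) = g(0,) = 1


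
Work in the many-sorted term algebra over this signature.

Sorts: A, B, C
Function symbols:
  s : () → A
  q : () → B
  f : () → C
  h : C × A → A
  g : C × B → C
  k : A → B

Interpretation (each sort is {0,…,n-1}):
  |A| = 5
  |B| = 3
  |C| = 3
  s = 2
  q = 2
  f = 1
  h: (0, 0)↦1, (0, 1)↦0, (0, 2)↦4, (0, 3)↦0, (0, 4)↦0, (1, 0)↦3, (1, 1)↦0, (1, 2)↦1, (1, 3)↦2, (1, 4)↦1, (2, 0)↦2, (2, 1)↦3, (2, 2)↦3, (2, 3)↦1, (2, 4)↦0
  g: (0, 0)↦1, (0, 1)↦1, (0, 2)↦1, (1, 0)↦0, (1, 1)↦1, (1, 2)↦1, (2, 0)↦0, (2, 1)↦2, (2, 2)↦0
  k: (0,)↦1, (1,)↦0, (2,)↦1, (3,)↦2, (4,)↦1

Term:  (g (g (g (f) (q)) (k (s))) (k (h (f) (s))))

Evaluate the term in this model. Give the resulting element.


  f = 1
  q = 2
  (g (f) (q)) = g(1, 2) = 1
  s = 2
  (k (s)) = k(2,) = 1
  (g (g (f) (q)) (k (s))) = g(1, 1) = 1
  f = 1
  s = 2
  (h (f) (s)) = h(1, 2) = 1
  (k (h (f) (s))) = k(1,) = 0
  (g (g (g (f) (q)) (k (s))) (k (h (f) (s)))) = g(1, 0) = 0

value = 0


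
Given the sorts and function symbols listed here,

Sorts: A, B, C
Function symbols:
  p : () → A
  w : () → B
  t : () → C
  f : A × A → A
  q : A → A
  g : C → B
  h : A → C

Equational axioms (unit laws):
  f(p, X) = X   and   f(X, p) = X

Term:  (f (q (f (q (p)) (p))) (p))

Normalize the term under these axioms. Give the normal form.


normal form = (q (q (p)))

1. (f (q (f (q (p)) (p))) (p))  →  (q (f (q (p)) (p)))
2. (q (f (q (p)) (p)))  →  (q (q (p)))


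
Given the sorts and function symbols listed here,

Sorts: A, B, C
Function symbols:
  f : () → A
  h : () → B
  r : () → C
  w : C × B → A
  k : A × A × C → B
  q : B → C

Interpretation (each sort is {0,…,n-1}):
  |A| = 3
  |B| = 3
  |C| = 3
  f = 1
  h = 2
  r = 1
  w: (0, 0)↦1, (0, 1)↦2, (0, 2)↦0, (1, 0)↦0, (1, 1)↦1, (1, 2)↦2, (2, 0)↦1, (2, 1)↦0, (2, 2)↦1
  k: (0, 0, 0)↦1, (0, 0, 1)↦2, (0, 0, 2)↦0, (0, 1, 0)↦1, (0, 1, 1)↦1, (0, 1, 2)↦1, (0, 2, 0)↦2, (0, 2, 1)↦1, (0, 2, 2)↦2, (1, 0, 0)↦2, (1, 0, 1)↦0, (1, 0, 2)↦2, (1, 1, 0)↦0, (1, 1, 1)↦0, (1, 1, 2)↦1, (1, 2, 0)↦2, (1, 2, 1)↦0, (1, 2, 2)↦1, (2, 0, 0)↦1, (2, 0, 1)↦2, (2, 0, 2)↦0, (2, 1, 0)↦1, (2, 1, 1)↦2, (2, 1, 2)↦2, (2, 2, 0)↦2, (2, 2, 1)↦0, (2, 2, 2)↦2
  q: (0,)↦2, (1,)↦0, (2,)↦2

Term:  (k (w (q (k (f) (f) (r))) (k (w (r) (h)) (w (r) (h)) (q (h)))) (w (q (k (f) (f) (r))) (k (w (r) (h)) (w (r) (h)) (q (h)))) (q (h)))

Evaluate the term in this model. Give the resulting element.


value = 1

  f = 1
  f = 1
  r = 1
  (k (f) (f) (r)) = k(1, 1, 1) = 0
  (q (k (f) (f) (r))) = q(0,) = 2
  r = 1
  h = 2
  (w (r) (h)) = w(1, 2) = 2
  r = 1
  h = 2
  (w (r) (h)) = w(1, 2) = 2
  h = 2
  (q (h)) = q(2,) = 2
  (k (w (r) (h)) (w (r) (h)) (q (h))) = k(2, 2, 2) = 2
  (w (q (k (f) (f) (r))) (k (w (r) (h)) (w (r) (h)) (q (h)))) = w(2, 2) = 1
  f = 1
  f = 1
  r = 1
  (k (f) (f) (r)) = k(1, 1, 1) = 0
  (q (k (f) (f) (r))) = q(0,) = 2
  r = 1
  h = 2
  (w (r) (h)) = w(1, 2) = 2
  r = 1
  h = 2
  (w (r) (h)) = w(1, 2) = 2
  h = 2
  (q (h)) = q(2,) = 2
  (k (w (r) (h)) (w (r) (h)) (q (h))) = k(2, 2, 2) = 2
  (w (q (k (f) (f) (r))) (k (w (r) (h)) (w (r) (h)) (q (h)))) = w(2, 2) = 1
  h = 2
  (q (h)) = q(2,) = 2
  (k (w (q (k (f) (f) (r))) (k (w (r) (h)) (w (r) (h)) (q (h)))) (w (q (k (f) (f) (r))) (k (w (r) (h)) (w (r) (h)) (q (h)))) (q (h))) = k(1, 1, 2) = 1


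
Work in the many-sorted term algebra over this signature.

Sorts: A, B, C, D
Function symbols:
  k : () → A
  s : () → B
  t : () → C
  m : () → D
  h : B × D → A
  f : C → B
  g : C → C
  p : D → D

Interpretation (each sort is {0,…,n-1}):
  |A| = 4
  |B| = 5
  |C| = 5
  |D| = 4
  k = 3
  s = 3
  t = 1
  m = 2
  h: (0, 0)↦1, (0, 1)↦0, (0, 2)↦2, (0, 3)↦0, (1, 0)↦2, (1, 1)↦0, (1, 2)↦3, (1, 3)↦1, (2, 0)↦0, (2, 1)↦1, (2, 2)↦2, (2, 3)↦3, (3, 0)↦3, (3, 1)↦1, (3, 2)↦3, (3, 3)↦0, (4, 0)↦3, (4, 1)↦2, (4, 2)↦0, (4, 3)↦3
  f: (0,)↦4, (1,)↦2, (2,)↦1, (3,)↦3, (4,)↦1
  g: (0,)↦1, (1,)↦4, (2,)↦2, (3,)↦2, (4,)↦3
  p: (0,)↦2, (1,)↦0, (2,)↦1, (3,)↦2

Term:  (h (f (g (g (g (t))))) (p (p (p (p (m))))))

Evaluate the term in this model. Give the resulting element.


value = 0

  t = 1
  (g (t)) = g(1,) = 4
  (g (g (t))) = g(4,) = 3
  (g (g (g (t)))) = g(3,) = 2
  (f (g (g (g (t))))) = f(2,) = 1
  m = 2
  (p (m)) = p(2,) = 1
  (p (p (m))) = p(1,) = 0
  (p (p (p (m)))) = p(0,) = 2
  (p (p (p (p (m))))) = p(2,) = 1
  (h (f (g (g (g (t))))) (p (p (p (p (m)))))) = h(1, 1) = 0


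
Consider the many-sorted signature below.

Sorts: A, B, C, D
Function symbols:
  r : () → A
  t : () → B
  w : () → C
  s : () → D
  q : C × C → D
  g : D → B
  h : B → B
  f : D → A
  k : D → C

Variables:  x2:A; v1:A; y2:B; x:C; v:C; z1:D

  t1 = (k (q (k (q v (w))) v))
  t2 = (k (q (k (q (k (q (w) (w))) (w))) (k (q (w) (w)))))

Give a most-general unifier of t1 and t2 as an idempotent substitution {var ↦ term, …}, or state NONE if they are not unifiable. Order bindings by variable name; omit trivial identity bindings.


{v ↦ (k (q (w) (w)))}


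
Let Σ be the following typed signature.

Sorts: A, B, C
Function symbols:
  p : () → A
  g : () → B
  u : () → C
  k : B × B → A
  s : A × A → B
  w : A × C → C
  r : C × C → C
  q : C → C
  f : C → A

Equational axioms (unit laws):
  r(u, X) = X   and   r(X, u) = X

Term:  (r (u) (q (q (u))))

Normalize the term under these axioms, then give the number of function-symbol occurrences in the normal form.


1. (r (u) (q (q (u))))  →  (q (q (u)))
normal form: (q (q (u)))

size = 3


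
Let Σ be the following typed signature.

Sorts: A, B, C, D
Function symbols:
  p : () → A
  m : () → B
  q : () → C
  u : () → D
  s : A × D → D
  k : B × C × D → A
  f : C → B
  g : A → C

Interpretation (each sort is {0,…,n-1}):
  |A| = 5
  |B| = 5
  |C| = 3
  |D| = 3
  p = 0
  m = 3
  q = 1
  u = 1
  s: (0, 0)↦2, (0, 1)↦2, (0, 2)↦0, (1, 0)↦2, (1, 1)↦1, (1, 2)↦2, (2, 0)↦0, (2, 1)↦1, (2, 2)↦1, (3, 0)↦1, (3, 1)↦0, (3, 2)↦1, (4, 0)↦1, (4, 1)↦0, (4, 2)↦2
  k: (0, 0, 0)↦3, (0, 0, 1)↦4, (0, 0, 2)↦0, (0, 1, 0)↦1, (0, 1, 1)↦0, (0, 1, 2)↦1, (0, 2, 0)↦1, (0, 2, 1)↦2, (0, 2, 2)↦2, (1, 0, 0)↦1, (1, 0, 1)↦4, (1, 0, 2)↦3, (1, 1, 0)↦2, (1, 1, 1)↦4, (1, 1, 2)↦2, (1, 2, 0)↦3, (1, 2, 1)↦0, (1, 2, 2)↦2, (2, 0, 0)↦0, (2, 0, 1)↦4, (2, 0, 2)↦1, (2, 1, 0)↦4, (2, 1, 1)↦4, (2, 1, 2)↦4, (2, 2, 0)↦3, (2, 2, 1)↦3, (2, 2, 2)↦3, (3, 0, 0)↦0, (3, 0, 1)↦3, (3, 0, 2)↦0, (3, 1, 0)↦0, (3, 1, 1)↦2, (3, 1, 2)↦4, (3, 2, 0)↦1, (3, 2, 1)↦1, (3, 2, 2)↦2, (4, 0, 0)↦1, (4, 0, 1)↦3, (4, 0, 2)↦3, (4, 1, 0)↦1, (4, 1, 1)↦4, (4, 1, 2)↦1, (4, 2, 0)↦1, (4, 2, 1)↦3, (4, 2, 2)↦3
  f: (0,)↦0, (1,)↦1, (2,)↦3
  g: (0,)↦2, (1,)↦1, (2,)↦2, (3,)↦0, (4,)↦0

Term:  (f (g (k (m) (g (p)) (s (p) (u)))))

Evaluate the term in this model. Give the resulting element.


value = 3

  m = 3
  p = 0
  (g (p)) = g(0,) = 2
  p = 0
  u = 1
  (s (p) (u)) = s(0, 1) = 2
  (k (m) (g (p)) (s (p) (u))) = k(3, 2, 2) = 2
  (g (k (m) (g (p)) (s (p) (u)))) = g(2,) = 2
  (f (g (k (m) (g (p)) (s (p) (u))))) = f(2,) = 3


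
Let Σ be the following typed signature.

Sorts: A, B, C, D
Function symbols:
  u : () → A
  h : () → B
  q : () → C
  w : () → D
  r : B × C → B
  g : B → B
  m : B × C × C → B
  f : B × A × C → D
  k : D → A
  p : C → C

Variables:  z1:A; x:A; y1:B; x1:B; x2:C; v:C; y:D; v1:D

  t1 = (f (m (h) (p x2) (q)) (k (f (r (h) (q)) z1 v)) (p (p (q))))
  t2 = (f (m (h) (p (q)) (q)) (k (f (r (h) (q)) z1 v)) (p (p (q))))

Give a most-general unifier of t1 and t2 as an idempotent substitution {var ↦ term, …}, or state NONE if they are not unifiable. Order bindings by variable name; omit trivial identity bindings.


{x2 ↦ (q)}


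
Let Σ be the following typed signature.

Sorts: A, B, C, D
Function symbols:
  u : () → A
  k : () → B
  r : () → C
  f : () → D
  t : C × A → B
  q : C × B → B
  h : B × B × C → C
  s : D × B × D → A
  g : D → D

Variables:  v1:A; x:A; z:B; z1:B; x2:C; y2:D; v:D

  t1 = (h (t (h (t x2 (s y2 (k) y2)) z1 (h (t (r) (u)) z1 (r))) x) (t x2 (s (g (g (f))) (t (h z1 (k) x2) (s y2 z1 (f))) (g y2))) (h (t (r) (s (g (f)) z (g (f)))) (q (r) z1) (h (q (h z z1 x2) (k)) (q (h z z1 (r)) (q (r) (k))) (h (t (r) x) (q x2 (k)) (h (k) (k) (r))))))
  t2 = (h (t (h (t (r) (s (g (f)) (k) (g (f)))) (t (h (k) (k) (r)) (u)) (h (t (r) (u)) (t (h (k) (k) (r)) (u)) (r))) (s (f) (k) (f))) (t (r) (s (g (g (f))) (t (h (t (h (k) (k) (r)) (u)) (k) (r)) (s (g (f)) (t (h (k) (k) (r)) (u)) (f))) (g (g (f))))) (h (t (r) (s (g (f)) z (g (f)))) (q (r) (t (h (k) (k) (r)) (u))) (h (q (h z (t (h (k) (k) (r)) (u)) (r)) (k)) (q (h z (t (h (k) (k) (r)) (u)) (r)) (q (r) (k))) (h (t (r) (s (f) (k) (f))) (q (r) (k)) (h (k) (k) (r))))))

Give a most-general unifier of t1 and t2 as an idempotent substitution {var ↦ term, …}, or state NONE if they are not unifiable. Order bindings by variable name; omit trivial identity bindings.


{x ↦ (s (f) (k) (f)), x2 ↦ (r), y2 ↦ (g (f)), z1 ↦ (t (h (k) (k) (r)) (u))}


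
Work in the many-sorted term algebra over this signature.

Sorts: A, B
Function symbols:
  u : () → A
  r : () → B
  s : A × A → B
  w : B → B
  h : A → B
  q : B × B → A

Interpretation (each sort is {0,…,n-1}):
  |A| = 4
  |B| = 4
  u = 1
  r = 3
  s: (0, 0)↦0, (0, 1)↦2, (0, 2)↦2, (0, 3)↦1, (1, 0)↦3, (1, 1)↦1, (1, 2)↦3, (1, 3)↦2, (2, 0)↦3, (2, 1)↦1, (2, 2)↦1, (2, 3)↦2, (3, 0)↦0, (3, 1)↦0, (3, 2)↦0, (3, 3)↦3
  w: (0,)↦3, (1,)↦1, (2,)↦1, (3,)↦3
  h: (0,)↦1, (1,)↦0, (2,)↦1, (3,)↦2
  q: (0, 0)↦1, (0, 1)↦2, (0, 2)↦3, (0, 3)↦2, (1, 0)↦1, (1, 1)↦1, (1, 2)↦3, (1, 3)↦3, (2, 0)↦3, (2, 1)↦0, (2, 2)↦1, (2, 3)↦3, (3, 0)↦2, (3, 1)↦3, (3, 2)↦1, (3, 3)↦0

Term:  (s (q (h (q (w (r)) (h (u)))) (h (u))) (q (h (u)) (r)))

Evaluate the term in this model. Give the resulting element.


  r = 3
  (w (r)) = w(3,) = 3
  u = 1
  (h (u)) = h(1,) = 0
  (q (w (r)) (h (u))) = q(3, 0) = 2
  (h (q (w (r)) (h (u)))) = h(2,) = 1
  u = 1
  (h (u)) = h(1,) = 0
  (q (h (q (w (r)) (h (u)))) (h (u))) = q(1, 0) = 1
  u = 1
  (h (u)) = h(1,) = 0
  r = 3
  (q (h (u)) (r)) = q(0, 3) = 2
  (s (q (h (q (w (r)) (h (u)))) (h (u))) (q (h (u)) (r))) = s(1, 2) = 3

value = 3
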